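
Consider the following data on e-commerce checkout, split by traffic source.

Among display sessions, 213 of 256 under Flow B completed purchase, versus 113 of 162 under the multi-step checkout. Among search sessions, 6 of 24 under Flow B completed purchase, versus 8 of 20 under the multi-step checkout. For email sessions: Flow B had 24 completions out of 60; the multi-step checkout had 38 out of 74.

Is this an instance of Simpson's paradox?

No

Display: Flow B 213/256 = 83.2%, the multi-step checkout 113/162 = 69.8% → Flow B
Search: Flow B 6/24 = 25.0%, the multi-step checkout 8/20 = 40.0% → the multi-step checkout
Email: Flow B 24/60 = 40.0%, the multi-step checkout 38/74 = 51.4% → the multi-step checkout
Overall: Flow B 243/340 = 71.5%, the multi-step checkout 159/256 = 62.1% → Flow B
Neither sweeps: Flow B wins 1 of 3 groups, the multi-step checkout wins 2. Flow B wins overall but not every group — no Simpson reversal.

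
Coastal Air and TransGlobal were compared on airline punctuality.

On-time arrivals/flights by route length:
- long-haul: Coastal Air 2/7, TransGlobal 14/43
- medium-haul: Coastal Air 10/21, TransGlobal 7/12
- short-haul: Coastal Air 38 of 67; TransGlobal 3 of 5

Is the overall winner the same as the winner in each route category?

Long-haul: Coastal Air 2/7 = 28.6%, TransGlobal 14/43 = 32.6% → TransGlobal
Medium-haul: Coastal Air 10/21 = 47.6%, TransGlobal 7/12 = 58.3% → TransGlobal
Short-haul: Coastal Air 38/67 = 56.7%, TransGlobal 3/5 = 60.0% → TransGlobal
Overall: Coastal Air 50/95 = 52.6%, TransGlobal 24/60 = 40.0% → Coastal Air
TransGlobal wins each route group but Coastal Air wins overall — the comparison reverses. TransGlobal's flights skew toward long-haul, which has a lower base rate.

No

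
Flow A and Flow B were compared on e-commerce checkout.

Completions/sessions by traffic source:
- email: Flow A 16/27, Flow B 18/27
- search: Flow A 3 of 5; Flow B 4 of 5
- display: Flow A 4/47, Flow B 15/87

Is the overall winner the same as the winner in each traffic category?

Yes

Email: Flow A 16/27 = 59.3%, Flow B 18/27 = 66.7% → Flow B
Search: Flow A 3/5 = 60.0%, Flow B 4/5 = 80.0% → Flow B
Display: Flow A 4/47 = 8.5%, Flow B 15/87 = 17.2% → Flow B
Overall: Flow A 23/79 = 29.1%, Flow B 37/119 = 31.1% → Flow B
Flow B wins overall and in every traffic group — no reversal.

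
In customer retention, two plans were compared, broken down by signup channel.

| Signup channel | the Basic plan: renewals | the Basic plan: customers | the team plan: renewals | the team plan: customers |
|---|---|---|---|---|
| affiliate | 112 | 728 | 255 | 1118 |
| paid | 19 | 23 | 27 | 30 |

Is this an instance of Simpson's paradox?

Affiliate: the Basic plan 112/728 = 15.4%, the team plan 255/1118 = 22.8% → the team plan
Paid: the Basic plan 19/23 = 82.6%, the team plan 27/30 = 90.0% → the team plan
Overall: the Basic plan 131/751 = 17.4%, the team plan 282/1148 = 24.6% → the team plan
The team plan wins overall and in every signup group — no reversal.

No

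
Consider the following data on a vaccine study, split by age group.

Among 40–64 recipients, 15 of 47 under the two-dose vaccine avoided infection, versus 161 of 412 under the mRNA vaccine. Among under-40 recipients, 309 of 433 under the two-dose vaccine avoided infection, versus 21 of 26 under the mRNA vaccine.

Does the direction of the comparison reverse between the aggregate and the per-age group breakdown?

40–64: the two-dose vaccine 15/47 = 31.9%, the mRNA vaccine 161/412 = 39.1% → the mRNA vaccine
Under-40: the two-dose vaccine 309/433 = 71.4%, the mRNA vaccine 21/26 = 80.8% → the mRNA vaccine
Overall: the two-dose vaccine 324/480 = 67.5%, the mRNA vaccine 182/438 = 41.6% → the two-dose vaccine
The mRNA vaccine wins each age group but the two-dose vaccine wins overall — the comparison reverses. The mRNA vaccine's recipients skew toward 40–64, which has a lower base rate.

Yes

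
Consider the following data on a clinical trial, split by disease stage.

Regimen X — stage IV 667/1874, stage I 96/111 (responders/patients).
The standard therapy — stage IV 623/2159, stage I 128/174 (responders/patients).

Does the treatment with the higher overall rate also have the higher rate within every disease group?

Stage IV: Regimen X 667/1874 = 35.6%, the standard therapy 623/2159 = 28.9% → Regimen X
Stage I: Regimen X 96/111 = 86.5%, the standard therapy 128/174 = 73.6% → Regimen X
Overall: Regimen X 763/1985 = 38.4%, the standard therapy 751/2333 = 32.2% → Regimen X
Regimen X wins overall and in every disease group — no reversal.

Yes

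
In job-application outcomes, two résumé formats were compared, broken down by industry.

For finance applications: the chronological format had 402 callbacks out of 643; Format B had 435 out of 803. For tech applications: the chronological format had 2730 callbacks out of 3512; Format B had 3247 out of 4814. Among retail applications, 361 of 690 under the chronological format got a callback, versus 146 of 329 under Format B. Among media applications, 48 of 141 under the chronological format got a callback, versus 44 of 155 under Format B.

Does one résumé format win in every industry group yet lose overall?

No

Finance: the chronological format 402/643 = 62.5%, Format B 435/803 = 54.2% → the chronological format
Tech: the chronological format 2730/3512 = 77.7%, Format B 3247/4814 = 67.4% → the chronological format
Retail: the chronological format 361/690 = 52.3%, Format B 146/329 = 44.4% → the chronological format
Media: the chronological format 48/141 = 34.0%, Format B 44/155 = 28.4% → the chronological format
Overall: the chronological format 3541/4986 = 71.0%, Format B 3872/6101 = 63.5% → the chronological format
The chronological format wins overall and in every industry group — no reversal.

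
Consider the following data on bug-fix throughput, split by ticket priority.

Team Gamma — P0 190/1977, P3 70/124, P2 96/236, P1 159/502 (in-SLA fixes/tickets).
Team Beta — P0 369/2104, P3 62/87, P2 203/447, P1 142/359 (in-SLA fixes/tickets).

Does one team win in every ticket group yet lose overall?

P0: Team Gamma 190/1977 = 9.6%, Team Beta 369/2104 = 17.5% → Team Beta
P3: Team Gamma 70/124 = 56.5%, Team Beta 62/87 = 71.3% → Team Beta
P2: Team Gamma 96/236 = 40.7%, Team Beta 203/447 = 45.4% → Team Beta
P1: Team Gamma 159/502 = 31.7%, Team Beta 142/359 = 39.6% → Team Beta
Overall: Team Gamma 515/2839 = 18.1%, Team Beta 776/2997 = 25.9% → Team Beta
Team Beta wins overall and in every ticket group — no reversal.

No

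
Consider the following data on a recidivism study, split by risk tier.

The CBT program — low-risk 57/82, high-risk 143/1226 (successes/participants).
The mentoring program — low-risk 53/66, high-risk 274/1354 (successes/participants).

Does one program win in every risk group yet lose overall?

No

Low-risk: the CBT program 57/82 = 69.5%, the mentoring program 53/66 = 80.3% → the mentoring program
High-risk: the CBT program 143/1226 = 11.7%, the mentoring program 274/1354 = 20.2% → the mentoring program
Overall: the CBT program 200/1308 = 15.3%, the mentoring program 327/1420 = 23.0% → the mentoring program
The mentoring program wins overall and in every risk group — no reversal.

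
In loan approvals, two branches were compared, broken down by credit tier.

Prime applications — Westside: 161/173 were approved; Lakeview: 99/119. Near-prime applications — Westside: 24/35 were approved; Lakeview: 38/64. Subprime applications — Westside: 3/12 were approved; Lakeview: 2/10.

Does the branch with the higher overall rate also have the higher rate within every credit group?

Yes

Prime: Westside 161/173 = 93.1%, Lakeview 99/119 = 83.2% → Westside
Near-prime: Westside 24/35 = 68.6%, Lakeview 38/64 = 59.4% → Westside
Subprime: Westside 3/12 = 25.0%, Lakeview 2/10 = 20.0% → Westside
Overall: Westside 188/220 = 85.5%, Lakeview 139/193 = 72.0% → Westside
Westside wins overall and in every credit group — no reversal.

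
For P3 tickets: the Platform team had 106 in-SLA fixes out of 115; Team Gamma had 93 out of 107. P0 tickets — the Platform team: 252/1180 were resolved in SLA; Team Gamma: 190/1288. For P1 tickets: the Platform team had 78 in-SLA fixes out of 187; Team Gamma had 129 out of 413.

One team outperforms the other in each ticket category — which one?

the Platform team

P3: the Platform team 106/115 = 92.2%, Team Gamma 93/107 = 86.9% → the Platform team
P0: the Platform team 252/1180 = 21.4%, Team Gamma 190/1288 = 14.8% → the Platform team
P1: the Platform team 78/187 = 41.7%, Team Gamma 129/413 = 31.2% → the Platform team
The Platform team has the higher rate in all 3 groups.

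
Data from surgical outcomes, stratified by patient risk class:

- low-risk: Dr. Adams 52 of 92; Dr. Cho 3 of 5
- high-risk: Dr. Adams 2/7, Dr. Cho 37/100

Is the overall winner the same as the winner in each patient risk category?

Low-risk: Dr. Adams 52/92 = 56.5%, Dr. Cho 3/5 = 60.0% → Dr. Cho
High-risk: Dr. Adams 2/7 = 28.6%, Dr. Cho 37/100 = 37.0% → Dr. Cho
Overall: Dr. Adams 54/99 = 54.5%, Dr. Cho 40/105 = 38.1% → Dr. Adams
Dr. Cho wins each patient risk group but Dr. Adams wins overall — the comparison reverses. Dr. Cho's operations skew toward high-risk, which has a lower base rate.

No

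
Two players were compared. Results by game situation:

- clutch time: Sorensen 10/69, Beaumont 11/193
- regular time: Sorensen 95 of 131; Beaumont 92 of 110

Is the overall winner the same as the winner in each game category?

No

Clutch time: Sorensen 10/69 = 14.5%, Beaumont 11/193 = 5.7% → Sorensen
Regular time: Sorensen 95/131 = 72.5%, Beaumont 92/110 = 83.6% → Beaumont
Overall: Sorensen 105/200 = 52.5%, Beaumont 103/303 = 34.0% → Sorensen
Neither sweeps: Sorensen wins 1 of 2 groups, Beaumont wins 1. Sorensen wins overall but not every group — no Simpson reversal.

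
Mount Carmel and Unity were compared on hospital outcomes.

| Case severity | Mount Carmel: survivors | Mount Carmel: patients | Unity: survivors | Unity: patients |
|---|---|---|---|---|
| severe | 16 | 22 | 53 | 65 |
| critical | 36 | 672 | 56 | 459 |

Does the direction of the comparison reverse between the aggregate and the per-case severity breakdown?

Severe: Mount Carmel 16/22 = 72.7%, Unity 53/65 = 81.5% → Unity
Critical: Mount Carmel 36/672 = 5.4%, Unity 56/459 = 12.2% → Unity
Overall: Mount Carmel 52/694 = 7.5%, Unity 109/524 = 20.8% → Unity
Unity wins overall and in every case group — no reversal.

No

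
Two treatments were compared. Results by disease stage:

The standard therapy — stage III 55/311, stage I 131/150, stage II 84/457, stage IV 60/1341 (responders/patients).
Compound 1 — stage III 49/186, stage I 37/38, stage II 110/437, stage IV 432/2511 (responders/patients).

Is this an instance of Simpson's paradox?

No

Stage III: the standard therapy 55/311 = 17.7%, Compound 1 49/186 = 26.3% → Compound 1
Stage I: the standard therapy 131/150 = 87.3%, Compound 1 37/38 = 97.4% → Compound 1
Stage II: the standard therapy 84/457 = 18.4%, Compound 1 110/437 = 25.2% → Compound 1
Stage IV: the standard therapy 60/1341 = 4.5%, Compound 1 432/2511 = 17.2% → Compound 1
Overall: the standard therapy 330/2259 = 14.6%, Compound 1 628/3172 = 19.8% → Compound 1
Compound 1 wins overall and in every disease group — no reversal.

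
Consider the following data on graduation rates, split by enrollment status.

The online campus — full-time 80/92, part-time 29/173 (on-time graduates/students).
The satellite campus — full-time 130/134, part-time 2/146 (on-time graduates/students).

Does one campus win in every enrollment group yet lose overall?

Full-time: the online campus 80/92 = 87.0%, the satellite campus 130/134 = 97.0% → the satellite campus
Part-time: the online campus 29/173 = 16.8%, the satellite campus 2/146 = 1.4% → the online campus
Overall: the online campus 109/265 = 41.1%, the satellite campus 132/280 = 47.1% → the satellite campus
Neither sweeps: the online campus wins 1 of 2 groups, the satellite campus wins 1. The satellite campus wins overall but not every group — no Simpson reversal.

No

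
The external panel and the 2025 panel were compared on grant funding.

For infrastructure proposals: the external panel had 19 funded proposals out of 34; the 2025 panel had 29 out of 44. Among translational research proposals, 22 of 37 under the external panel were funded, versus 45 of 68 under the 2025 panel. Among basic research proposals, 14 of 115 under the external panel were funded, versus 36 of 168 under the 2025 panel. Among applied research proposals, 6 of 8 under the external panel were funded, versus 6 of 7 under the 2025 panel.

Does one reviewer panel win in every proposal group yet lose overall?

Infrastructure: the external panel 19/34 = 55.9%, the 2025 panel 29/44 = 65.9% → the 2025 panel
Translational research: the external panel 22/37 = 59.5%, the 2025 panel 45/68 = 66.2% → the 2025 panel
Basic research: the external panel 14/115 = 12.2%, the 2025 panel 36/168 = 21.4% → the 2025 panel
Applied research: the external panel 6/8 = 75.0%, the 2025 panel 6/7 = 85.7% → the 2025 panel
Overall: the external panel 61/194 = 31.4%, the 2025 panel 116/287 = 40.4% → the 2025 panel
The 2025 panel wins overall and in every proposal group — no reversal.

No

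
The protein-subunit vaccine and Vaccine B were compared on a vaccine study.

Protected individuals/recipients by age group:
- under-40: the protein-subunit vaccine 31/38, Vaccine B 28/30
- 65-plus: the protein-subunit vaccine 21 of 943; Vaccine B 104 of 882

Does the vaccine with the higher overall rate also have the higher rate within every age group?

Under-40: the protein-subunit vaccine 31/38 = 81.6%, Vaccine B 28/30 = 93.3% → Vaccine B
65-plus: the protein-subunit vaccine 21/943 = 2.2%, Vaccine B 104/882 = 11.8% → Vaccine B
Overall: the protein-subunit vaccine 52/981 = 5.3%, Vaccine B 132/912 = 14.5% → Vaccine B
Vaccine B wins overall and in every age group — no reversal.

Yes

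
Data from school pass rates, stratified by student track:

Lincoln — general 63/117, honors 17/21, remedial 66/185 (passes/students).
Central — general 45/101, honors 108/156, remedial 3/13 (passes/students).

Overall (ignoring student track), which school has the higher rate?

Central

General: Lincoln 63/117 = 53.8%, Central 45/101 = 44.6% → Lincoln
Honors: Lincoln 17/21 = 81.0%, Central 108/156 = 69.2% → Lincoln
Remedial: Lincoln 66/185 = 35.7%, Central 3/13 = 23.1% → Lincoln
Overall: Lincoln 146/323 = 45.2%, Central 156/270 = 57.8% → Central
(Lincoln wins every student group but Central wins overall — Lincoln's students skew toward the low-rate remedial group.)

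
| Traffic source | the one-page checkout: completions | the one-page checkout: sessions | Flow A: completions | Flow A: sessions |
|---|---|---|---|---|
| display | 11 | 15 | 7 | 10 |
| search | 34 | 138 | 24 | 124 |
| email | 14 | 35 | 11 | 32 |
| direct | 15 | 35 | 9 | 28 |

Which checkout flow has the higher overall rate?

Display: the one-page checkout 11/15 = 73.3%, Flow A 7/10 = 70.0% → the one-page checkout
Search: the one-page checkout 34/138 = 24.6%, Flow A 24/124 = 19.4% → the one-page checkout
Email: the one-page checkout 14/35 = 40.0%, Flow A 11/32 = 34.4% → the one-page checkout
Direct: the one-page checkout 15/35 = 42.9%, Flow A 9/28 = 32.1% → the one-page checkout
Overall: the one-page checkout 74/223 = 33.2%, Flow A 51/194 = 26.3% → the one-page checkout

the one-page checkout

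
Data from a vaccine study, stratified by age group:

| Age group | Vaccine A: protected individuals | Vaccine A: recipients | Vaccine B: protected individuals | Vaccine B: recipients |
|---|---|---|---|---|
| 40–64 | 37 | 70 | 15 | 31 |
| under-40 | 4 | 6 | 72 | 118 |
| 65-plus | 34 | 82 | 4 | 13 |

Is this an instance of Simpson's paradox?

Yes

40–64: Vaccine A 37/70 = 52.9%, Vaccine B 15/31 = 48.4% → Vaccine A
Under-40: Vaccine A 4/6 = 66.7%, Vaccine B 72/118 = 61.0% → Vaccine A
65-plus: Vaccine A 34/82 = 41.5%, Vaccine B 4/13 = 30.8% → Vaccine A
Overall: Vaccine A 75/158 = 47.5%, Vaccine B 91/162 = 56.2% → Vaccine B
Vaccine A wins each age group but Vaccine B wins overall — the comparison reverses. Vaccine A's recipients skew toward 65-plus, which has a lower base rate.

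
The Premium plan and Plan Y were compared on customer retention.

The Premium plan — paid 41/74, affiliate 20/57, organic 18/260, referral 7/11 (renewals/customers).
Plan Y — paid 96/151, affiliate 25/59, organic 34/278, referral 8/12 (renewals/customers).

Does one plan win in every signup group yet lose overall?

No

Paid: the Premium plan 41/74 = 55.4%, Plan Y 96/151 = 63.6% → Plan Y
Affiliate: the Premium plan 20/57 = 35.1%, Plan Y 25/59 = 42.4% → Plan Y
Organic: the Premium plan 18/260 = 6.9%, Plan Y 34/278 = 12.2% → Plan Y
Referral: the Premium plan 7/11 = 63.6%, Plan Y 8/12 = 66.7% → Plan Y
Overall: the Premium plan 86/402 = 21.4%, Plan Y 163/500 = 32.6% → Plan Y
Plan Y wins overall and in every signup group — no reversal.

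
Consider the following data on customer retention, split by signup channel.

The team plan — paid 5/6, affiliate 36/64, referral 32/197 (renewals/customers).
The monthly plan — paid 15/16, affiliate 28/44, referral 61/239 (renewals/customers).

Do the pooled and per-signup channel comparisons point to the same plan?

Yes

Paid: the team plan 5/6 = 83.3%, the monthly plan 15/16 = 93.8% → the monthly plan
Affiliate: the team plan 36/64 = 56.2%, the monthly plan 28/44 = 63.6% → the monthly plan
Referral: the team plan 32/197 = 16.2%, the monthly plan 61/239 = 25.5% → the monthly plan
Overall: the team plan 73/267 = 27.3%, the monthly plan 104/299 = 34.8% → the monthly plan
The monthly plan wins overall and in every signup group — no reversal.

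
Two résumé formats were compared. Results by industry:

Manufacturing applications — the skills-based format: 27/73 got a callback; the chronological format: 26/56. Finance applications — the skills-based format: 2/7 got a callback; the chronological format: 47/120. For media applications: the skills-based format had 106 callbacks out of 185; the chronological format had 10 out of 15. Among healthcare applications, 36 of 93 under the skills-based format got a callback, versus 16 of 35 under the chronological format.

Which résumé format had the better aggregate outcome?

Manufacturing: the skills-based format 27/73 = 37.0%, the chronological format 26/56 = 46.4% → the chronological format
Finance: the skills-based format 2/7 = 28.6%, the chronological format 47/120 = 39.2% → the chronological format
Media: the skills-based format 106/185 = 57.3%, the chronological format 10/15 = 66.7% → the chronological format
Healthcare: the skills-based format 36/93 = 38.7%, the chronological format 16/35 = 45.7% → the chronological format
Overall: the skills-based format 171/358 = 47.8%, the chronological format 99/226 = 43.8% → the skills-based format
(The chronological format wins every industry group but the skills-based format wins overall — the chronological format's applications skew toward the low-rate finance group.)

the skills-based format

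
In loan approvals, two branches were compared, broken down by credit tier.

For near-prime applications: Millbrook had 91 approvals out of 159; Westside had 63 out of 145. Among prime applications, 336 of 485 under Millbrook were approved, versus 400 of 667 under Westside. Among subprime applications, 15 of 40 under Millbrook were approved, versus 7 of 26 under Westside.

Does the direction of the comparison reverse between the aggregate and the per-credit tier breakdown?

Near-prime: Millbrook 91/159 = 57.2%, Westside 63/145 = 43.4% → Millbrook
Prime: Millbrook 336/485 = 69.3%, Westside 400/667 = 60.0% → Millbrook
Subprime: Millbrook 15/40 = 37.5%, Westside 7/26 = 26.9% → Millbrook
Overall: Millbrook 442/684 = 64.6%, Westside 470/838 = 56.1% → Millbrook
Millbrook wins overall and in every credit group — no reversal.

No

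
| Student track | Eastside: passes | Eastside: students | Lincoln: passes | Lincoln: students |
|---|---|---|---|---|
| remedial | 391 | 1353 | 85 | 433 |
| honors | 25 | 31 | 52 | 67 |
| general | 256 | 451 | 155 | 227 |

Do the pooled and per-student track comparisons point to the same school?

No

Remedial: Eastside 391/1353 = 28.9%, Lincoln 85/433 = 19.6% → Eastside
Honors: Eastside 25/31 = 80.6%, Lincoln 52/67 = 77.6% → Eastside
General: Eastside 256/451 = 56.8%, Lincoln 155/227 = 68.3% → Lincoln
Overall: Eastside 672/1835 = 36.6%, Lincoln 292/727 = 40.2% → Lincoln
Neither sweeps: Eastside wins 2 of 3 groups, Lincoln wins 1. Lincoln wins overall but not every group — no Simpson reversal.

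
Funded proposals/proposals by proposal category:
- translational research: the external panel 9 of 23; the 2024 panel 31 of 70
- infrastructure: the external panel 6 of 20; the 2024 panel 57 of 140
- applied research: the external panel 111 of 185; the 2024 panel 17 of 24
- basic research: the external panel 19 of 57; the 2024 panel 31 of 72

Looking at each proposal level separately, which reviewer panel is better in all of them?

the 2024 panel

Translational research: the external panel 9/23 = 39.1%, the 2024 panel 31/70 = 44.3% → the 2024 panel
Infrastructure: the external panel 6/20 = 30.0%, the 2024 panel 57/140 = 40.7% → the 2024 panel
Applied research: the external panel 111/185 = 60.0%, the 2024 panel 17/24 = 70.8% → the 2024 panel
Basic research: the external panel 19/57 = 33.3%, the 2024 panel 31/72 = 43.1% → the 2024 panel
The 2024 panel has the higher rate in all 4 groups.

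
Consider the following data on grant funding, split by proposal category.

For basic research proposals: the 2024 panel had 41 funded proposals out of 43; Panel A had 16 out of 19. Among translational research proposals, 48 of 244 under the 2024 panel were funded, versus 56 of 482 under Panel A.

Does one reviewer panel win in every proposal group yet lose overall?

Basic research: the 2024 panel 41/43 = 95.3%, Panel A 16/19 = 84.2% → the 2024 panel
Translational research: the 2024 panel 48/244 = 19.7%, Panel A 56/482 = 11.6% → the 2024 panel
Overall: the 2024 panel 89/287 = 31.0%, Panel A 72/501 = 14.4% → the 2024 panel
The 2024 panel wins overall and in every proposal group — no reversal.

No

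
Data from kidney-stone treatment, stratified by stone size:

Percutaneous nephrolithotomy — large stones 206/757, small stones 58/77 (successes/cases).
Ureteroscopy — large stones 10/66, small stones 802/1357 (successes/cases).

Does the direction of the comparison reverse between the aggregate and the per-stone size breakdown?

Yes

Large stones: percutaneous nephrolithotomy 206/757 = 27.2%, ureteroscopy 10/66 = 15.2% → percutaneous nephrolithotomy
Small stones: percutaneous nephrolithotomy 58/77 = 75.3%, ureteroscopy 802/1357 = 59.1% → percutaneous nephrolithotomy
Overall: percutaneous nephrolithotomy 264/834 = 31.7%, ureteroscopy 812/1423 = 57.1% → ureteroscopy
Percutaneous nephrolithotomy wins each stone group but ureteroscopy wins overall — the comparison reverses. Percutaneous nephrolithotomy's cases skew toward large stones, which has a lower base rate.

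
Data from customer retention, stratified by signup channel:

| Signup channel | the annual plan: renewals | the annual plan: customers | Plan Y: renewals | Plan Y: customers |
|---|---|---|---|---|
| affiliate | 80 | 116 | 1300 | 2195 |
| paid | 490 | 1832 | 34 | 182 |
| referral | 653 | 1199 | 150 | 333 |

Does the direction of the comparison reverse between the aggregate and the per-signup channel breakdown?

Yes

Affiliate: the annual plan 80/116 = 69.0%, Plan Y 1300/2195 = 59.2% → the annual plan
Paid: the annual plan 490/1832 = 26.7%, Plan Y 34/182 = 18.7% → the annual plan
Referral: the annual plan 653/1199 = 54.5%, Plan Y 150/333 = 45.0% → the annual plan
Overall: the annual plan 1223/3147 = 38.9%, Plan Y 1484/2710 = 54.8% → Plan Y
The annual plan wins each signup group but Plan Y wins overall — the comparison reverses. The annual plan's customers skew toward paid, which has a lower base rate.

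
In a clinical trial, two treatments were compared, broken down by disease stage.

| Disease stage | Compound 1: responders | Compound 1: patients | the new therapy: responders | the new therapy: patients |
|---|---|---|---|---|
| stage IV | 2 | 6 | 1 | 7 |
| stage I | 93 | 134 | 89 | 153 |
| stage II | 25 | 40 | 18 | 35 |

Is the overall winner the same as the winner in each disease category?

Yes

Stage IV: Compound 1 2/6 = 33.3%, the new therapy 1/7 = 14.3% → Compound 1
Stage I: Compound 1 93/134 = 69.4%, the new therapy 89/153 = 58.2% → Compound 1
Stage II: Compound 1 25/40 = 62.5%, the new therapy 18/35 = 51.4% → Compound 1
Overall: Compound 1 120/180 = 66.7%, the new therapy 108/195 = 55.4% → Compound 1
Compound 1 wins overall and in every disease group — no reversal.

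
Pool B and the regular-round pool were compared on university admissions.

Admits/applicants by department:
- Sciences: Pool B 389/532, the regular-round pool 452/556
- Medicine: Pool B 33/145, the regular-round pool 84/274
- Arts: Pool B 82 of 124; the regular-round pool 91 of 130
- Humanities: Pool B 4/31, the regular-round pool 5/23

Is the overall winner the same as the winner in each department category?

Sciences: Pool B 389/532 = 73.1%, the regular-round pool 452/556 = 81.3% → the regular-round pool
Medicine: Pool B 33/145 = 22.8%, the regular-round pool 84/274 = 30.7% → the regular-round pool
Arts: Pool B 82/124 = 66.1%, the regular-round pool 91/130 = 70.0% → the regular-round pool
Humanities: Pool B 4/31 = 12.9%, the regular-round pool 5/23 = 21.7% → the regular-round pool
Overall: Pool B 508/832 = 61.1%, the regular-round pool 632/983 = 64.3% → the regular-round pool
The regular-round pool wins overall and in every department group — no reversal.

Yes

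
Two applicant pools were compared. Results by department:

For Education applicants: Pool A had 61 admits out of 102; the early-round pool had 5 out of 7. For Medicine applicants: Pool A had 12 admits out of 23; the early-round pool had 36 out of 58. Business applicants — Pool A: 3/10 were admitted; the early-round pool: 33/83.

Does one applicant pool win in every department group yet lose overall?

Education: Pool A 61/102 = 59.8%, the early-round pool 5/7 = 71.4% → the early-round pool
Medicine: Pool A 12/23 = 52.2%, the early-round pool 36/58 = 62.1% → the early-round pool
Business: Pool A 3/10 = 30.0%, the early-round pool 33/83 = 39.8% → the early-round pool
Overall: Pool A 76/135 = 56.3%, the early-round pool 74/148 = 50.0% → Pool A
The early-round pool wins each department group but Pool A wins overall — the comparison reverses. The early-round pool's applicants skew toward Business, which has a lower base rate.

Yes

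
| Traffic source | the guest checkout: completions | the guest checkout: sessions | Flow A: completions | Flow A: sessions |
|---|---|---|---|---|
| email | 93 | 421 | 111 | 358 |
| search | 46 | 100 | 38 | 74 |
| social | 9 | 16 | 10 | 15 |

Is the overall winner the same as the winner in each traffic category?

Yes

Email: the guest checkout 93/421 = 22.1%, Flow A 111/358 = 31.0% → Flow A
Search: the guest checkout 46/100 = 46.0%, Flow A 38/74 = 51.4% → Flow A
Social: the guest checkout 9/16 = 56.2%, Flow A 10/15 = 66.7% → Flow A
Overall: the guest checkout 148/537 = 27.6%, Flow A 159/447 = 35.6% → Flow A
Flow A wins overall and in every traffic group — no reversal.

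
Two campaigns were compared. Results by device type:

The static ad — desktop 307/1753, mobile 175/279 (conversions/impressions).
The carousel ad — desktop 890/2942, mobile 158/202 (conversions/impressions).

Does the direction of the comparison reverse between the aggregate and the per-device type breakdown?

No

Desktop: the static ad 307/1753 = 17.5%, the carousel ad 890/2942 = 30.3% → the carousel ad
Mobile: the static ad 175/279 = 62.7%, the carousel ad 158/202 = 78.2% → the carousel ad
Overall: the static ad 482/2032 = 23.7%, the carousel ad 1048/3144 = 33.3% → the carousel ad
The carousel ad wins overall and in every device group — no reversal.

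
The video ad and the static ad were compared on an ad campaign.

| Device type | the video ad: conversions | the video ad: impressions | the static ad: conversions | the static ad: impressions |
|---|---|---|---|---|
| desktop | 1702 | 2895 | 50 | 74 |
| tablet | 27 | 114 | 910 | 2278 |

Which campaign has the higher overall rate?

Desktop: the video ad 1702/2895 = 58.8%, the static ad 50/74 = 67.6% → the static ad
Tablet: the video ad 27/114 = 23.7%, the static ad 910/2278 = 39.9% → the static ad
Overall: the video ad 1729/3009 = 57.5%, the static ad 960/2352 = 40.8% → the video ad
(The static ad wins every device group but the video ad wins overall — the static ad's impressions skew toward the low-rate tablet group.)

the video ad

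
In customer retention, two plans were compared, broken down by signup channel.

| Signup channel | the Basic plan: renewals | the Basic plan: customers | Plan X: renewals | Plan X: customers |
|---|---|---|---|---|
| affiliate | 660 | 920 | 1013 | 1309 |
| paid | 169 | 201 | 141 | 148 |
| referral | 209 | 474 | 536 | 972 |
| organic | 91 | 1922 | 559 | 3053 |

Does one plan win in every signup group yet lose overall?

No

Affiliate: the Basic plan 660/920 = 71.7%, Plan X 1013/1309 = 77.4% → Plan X
Paid: the Basic plan 169/201 = 84.1%, Plan X 141/148 = 95.3% → Plan X
Referral: the Basic plan 209/474 = 44.1%, Plan X 536/972 = 55.1% → Plan X
Organic: the Basic plan 91/1922 = 4.7%, Plan X 559/3053 = 18.3% → Plan X
Overall: the Basic plan 1129/3517 = 32.1%, Plan X 2249/5482 = 41.0% → Plan X
Plan X wins overall and in every signup group — no reversal.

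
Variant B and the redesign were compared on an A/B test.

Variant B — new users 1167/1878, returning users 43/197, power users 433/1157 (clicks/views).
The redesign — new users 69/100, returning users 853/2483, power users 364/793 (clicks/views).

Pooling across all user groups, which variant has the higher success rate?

Variant B

New users: Variant B 1167/1878 = 62.1%, the redesign 69/100 = 69.0% → the redesign
Returning users: Variant B 43/197 = 21.8%, the redesign 853/2483 = 34.4% → the redesign
Power users: Variant B 433/1157 = 37.4%, the redesign 364/793 = 45.9% → the redesign
Overall: Variant B 1643/3232 = 50.8%, the redesign 1286/3376 = 38.1% → Variant B
(The redesign wins every user group but Variant B wins overall — the redesign's views skew toward the low-rate returning users group.)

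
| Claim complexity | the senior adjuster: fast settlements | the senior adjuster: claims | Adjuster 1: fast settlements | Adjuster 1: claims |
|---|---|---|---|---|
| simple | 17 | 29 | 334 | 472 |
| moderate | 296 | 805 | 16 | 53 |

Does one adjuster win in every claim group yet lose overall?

No

Simple: the senior adjuster 17/29 = 58.6%, Adjuster 1 334/472 = 70.8% → Adjuster 1
Moderate: the senior adjuster 296/805 = 36.8%, Adjuster 1 16/53 = 30.2% → the senior adjuster
Overall: the senior adjuster 313/834 = 37.5%, Adjuster 1 350/525 = 66.7% → Adjuster 1
Neither sweeps: the senior adjuster wins 1 of 2 groups, Adjuster 1 wins 1. Adjuster 1 wins overall but not every group — no Simpson reversal.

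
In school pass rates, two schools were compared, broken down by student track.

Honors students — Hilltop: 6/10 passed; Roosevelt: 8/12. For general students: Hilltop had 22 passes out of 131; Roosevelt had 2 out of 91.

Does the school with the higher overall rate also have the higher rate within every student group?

No

Honors: Hilltop 6/10 = 60.0%, Roosevelt 8/12 = 66.7% → Roosevelt
General: Hilltop 22/131 = 16.8%, Roosevelt 2/91 = 2.2% → Hilltop
Overall: Hilltop 28/141 = 19.9%, Roosevelt 10/103 = 9.7% → Hilltop
Neither sweeps: Hilltop wins 1 of 2 groups, Roosevelt wins 1. Hilltop wins overall but not every group — no Simpson reversal.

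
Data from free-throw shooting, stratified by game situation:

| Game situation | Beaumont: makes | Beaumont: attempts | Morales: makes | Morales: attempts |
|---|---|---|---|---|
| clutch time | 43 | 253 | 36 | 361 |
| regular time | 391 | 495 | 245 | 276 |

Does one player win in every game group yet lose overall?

No

Clutch time: Beaumont 43/253 = 17.0%, Morales 36/361 = 10.0% → Beaumont
Regular time: Beaumont 391/495 = 79.0%, Morales 245/276 = 88.8% → Morales
Overall: Beaumont 434/748 = 58.0%, Morales 281/637 = 44.1% → Beaumont
Neither sweeps: Beaumont wins 1 of 2 groups, Morales wins 1. Beaumont wins overall but not every group — no Simpson reversal.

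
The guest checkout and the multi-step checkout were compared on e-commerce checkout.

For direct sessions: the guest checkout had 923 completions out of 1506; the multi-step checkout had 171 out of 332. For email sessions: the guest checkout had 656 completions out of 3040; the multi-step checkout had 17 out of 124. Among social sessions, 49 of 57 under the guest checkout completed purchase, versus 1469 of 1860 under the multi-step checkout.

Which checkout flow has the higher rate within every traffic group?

the guest checkout

Direct: the guest checkout 923/1506 = 61.3%, the multi-step checkout 171/332 = 51.5% → the guest checkout
Email: the guest checkout 656/3040 = 21.6%, the multi-step checkout 17/124 = 13.7% → the guest checkout
Social: the guest checkout 49/57 = 86.0%, the multi-step checkout 1469/1860 = 79.0% → the guest checkout
The guest checkout has the higher rate in all 3 groups.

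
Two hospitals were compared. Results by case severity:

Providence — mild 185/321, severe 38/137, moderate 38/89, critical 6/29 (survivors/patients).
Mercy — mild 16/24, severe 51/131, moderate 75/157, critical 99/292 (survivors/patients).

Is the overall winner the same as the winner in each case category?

Mild: Providence 185/321 = 57.6%, Mercy 16/24 = 66.7% → Mercy
Severe: Providence 38/137 = 27.7%, Mercy 51/131 = 38.9% → Mercy
Moderate: Providence 38/89 = 42.7%, Mercy 75/157 = 47.8% → Mercy
Critical: Providence 6/29 = 20.7%, Mercy 99/292 = 33.9% → Mercy
Overall: Providence 267/576 = 46.4%, Mercy 241/604 = 39.9% → Providence
Mercy wins each case group but Providence wins overall — the comparison reverses. Mercy's patients skew toward critical, which has a lower base rate.

No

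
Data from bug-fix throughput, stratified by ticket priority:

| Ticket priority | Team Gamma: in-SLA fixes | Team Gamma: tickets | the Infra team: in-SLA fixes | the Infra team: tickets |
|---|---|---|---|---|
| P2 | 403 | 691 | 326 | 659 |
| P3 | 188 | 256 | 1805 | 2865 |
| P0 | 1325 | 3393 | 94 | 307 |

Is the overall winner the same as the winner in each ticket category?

P2: Team Gamma 403/691 = 58.3%, the Infra team 326/659 = 49.5% → Team Gamma
P3: Team Gamma 188/256 = 73.4%, the Infra team 1805/2865 = 63.0% → Team Gamma
P0: Team Gamma 1325/3393 = 39.1%, the Infra team 94/307 = 30.6% → Team Gamma
Overall: Team Gamma 1916/4340 = 44.1%, the Infra team 2225/3831 = 58.1% → the Infra team
Team Gamma wins each ticket group but the Infra team wins overall — the comparison reverses. Team Gamma's tickets skew toward P0, which has a lower base rate.

No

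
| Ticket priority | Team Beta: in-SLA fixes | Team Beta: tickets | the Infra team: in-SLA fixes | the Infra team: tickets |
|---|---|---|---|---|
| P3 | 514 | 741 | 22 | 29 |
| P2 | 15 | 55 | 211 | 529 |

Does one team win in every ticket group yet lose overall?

P3: Team Beta 514/741 = 69.4%, the Infra team 22/29 = 75.9% → the Infra team
P2: Team Beta 15/55 = 27.3%, the Infra team 211/529 = 39.9% → the Infra team
Overall: Team Beta 529/796 = 66.5%, the Infra team 233/558 = 41.8% → Team Beta
The Infra team wins each ticket group but Team Beta wins overall — the comparison reverses. The Infra team's tickets skew toward P2, which has a lower base rate.

Yes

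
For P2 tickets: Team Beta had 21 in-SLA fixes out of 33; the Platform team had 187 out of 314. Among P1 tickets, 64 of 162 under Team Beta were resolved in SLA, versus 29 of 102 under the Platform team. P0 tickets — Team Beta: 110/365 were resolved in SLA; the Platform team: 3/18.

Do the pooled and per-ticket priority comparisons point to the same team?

No

P2: Team Beta 21/33 = 63.6%, the Platform team 187/314 = 59.6% → Team Beta
P1: Team Beta 64/162 = 39.5%, the Platform team 29/102 = 28.4% → Team Beta
P0: Team Beta 110/365 = 30.1%, the Platform team 3/18 = 16.7% → Team Beta
Overall: Team Beta 195/560 = 34.8%, the Platform team 219/434 = 50.5% → the Platform team
Team Beta wins each ticket group but the Platform team wins overall — the comparison reverses. Team Beta's tickets skew toward P0, which has a lower base rate.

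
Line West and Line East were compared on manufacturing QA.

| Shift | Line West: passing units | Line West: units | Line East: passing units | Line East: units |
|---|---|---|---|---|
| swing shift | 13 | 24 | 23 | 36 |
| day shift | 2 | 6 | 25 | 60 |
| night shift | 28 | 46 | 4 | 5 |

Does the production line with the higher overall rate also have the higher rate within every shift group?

No

Swing shift: Line West 13/24 = 54.2%, Line East 23/36 = 63.9% → Line East
Day shift: Line West 2/6 = 33.3%, Line East 25/60 = 41.7% → Line East
Night shift: Line West 28/46 = 60.9%, Line East 4/5 = 80.0% → Line East
Overall: Line West 43/76 = 56.6%, Line East 52/101 = 51.5% → Line West
Line East wins each shift group but Line West wins overall — the comparison reverses. Line East's units skew toward day shift, which has a lower base rate.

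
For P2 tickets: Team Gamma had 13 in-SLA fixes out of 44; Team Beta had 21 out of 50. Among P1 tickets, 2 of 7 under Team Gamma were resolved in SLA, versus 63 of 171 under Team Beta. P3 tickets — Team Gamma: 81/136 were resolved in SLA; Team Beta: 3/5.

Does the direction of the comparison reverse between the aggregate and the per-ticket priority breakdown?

P2: Team Gamma 13/44 = 29.5%, Team Beta 21/50 = 42.0% → Team Beta
P1: Team Gamma 2/7 = 28.6%, Team Beta 63/171 = 36.8% → Team Beta
P3: Team Gamma 81/136 = 59.6%, Team Beta 3/5 = 60.0% → Team Beta
Overall: Team Gamma 96/187 = 51.3%, Team Beta 87/226 = 38.5% → Team Gamma
Team Beta wins each ticket group but Team Gamma wins overall — the comparison reverses. Team Beta's tickets skew toward P1, which has a lower base rate.

Yes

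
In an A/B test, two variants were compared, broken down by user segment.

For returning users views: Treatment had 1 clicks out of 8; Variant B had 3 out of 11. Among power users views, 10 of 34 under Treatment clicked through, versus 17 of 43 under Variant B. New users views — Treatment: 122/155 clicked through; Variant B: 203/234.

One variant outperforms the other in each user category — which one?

Returning users: Treatment 1/8 = 12.5%, Variant B 3/11 = 27.3% → Variant B
Power users: Treatment 10/34 = 29.4%, Variant B 17/43 = 39.5% → Variant B
New users: Treatment 122/155 = 78.7%, Variant B 203/234 = 86.8% → Variant B
Variant B has the higher rate in all 3 groups.

Variant B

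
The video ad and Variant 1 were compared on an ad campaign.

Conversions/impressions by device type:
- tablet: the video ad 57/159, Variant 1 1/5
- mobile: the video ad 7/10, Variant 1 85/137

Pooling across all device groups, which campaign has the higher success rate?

Tablet: the video ad 57/159 = 35.8%, Variant 1 1/5 = 20.0% → the video ad
Mobile: the video ad 7/10 = 70.0%, Variant 1 85/137 = 62.0% → the video ad
Overall: the video ad 64/169 = 37.9%, Variant 1 86/142 = 60.6% → Variant 1
(The video ad wins every device group but Variant 1 wins overall — the video ad's impressions skew toward the low-rate tablet group.)

Variant 1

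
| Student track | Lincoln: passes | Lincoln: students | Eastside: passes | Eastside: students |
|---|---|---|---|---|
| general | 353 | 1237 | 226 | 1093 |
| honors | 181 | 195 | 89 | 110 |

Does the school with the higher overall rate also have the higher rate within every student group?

Yes

General: Lincoln 353/1237 = 28.5%, Eastside 226/1093 = 20.7% → Lincoln
Honors: Lincoln 181/195 = 92.8%, Eastside 89/110 = 80.9% → Lincoln
Overall: Lincoln 534/1432 = 37.3%, Eastside 315/1203 = 26.2% → Lincoln
Lincoln wins overall and in every student group — no reversal.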